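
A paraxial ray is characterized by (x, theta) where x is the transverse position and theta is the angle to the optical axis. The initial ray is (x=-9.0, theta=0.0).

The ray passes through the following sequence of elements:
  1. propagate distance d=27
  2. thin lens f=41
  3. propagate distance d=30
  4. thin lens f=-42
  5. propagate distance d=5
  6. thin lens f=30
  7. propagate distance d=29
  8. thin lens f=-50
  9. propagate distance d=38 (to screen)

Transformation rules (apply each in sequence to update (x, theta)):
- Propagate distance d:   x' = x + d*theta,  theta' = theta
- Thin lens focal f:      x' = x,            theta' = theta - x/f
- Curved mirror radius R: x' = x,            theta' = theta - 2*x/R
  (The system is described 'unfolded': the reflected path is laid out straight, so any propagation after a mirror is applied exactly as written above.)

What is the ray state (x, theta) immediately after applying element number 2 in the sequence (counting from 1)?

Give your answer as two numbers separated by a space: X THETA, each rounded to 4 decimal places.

Initial: x=-9.0000 theta=0.0000
After 1 (propagate distance d=27): x=-9.0000 theta=0.0000
After 2 (thin lens f=41): x=-9.0000 theta=9/41 (≈0.2195)
Rounded to 4 decimal places: x = -9.0000, theta = 0.2195

Answer: -9.0000 0.2195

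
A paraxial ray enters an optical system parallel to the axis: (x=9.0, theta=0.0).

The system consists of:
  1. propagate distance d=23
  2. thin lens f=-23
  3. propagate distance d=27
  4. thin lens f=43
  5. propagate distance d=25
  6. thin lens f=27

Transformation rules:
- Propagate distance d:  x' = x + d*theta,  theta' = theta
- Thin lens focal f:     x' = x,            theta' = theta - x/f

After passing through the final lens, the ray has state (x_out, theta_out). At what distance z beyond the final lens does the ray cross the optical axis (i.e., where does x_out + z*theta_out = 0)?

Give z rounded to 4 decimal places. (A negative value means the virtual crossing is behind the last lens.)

Answer: 24.6419

Derivation:
Initial: x=9.0000 theta=0.0000
After 1 (propagate distance d=23): x=9.0000 theta=0.0000
After 2 (thin lens f=-23): x=9.0000 theta=9/23 (≈0.3913)
After 3 (propagate distance d=27): x=450/23 (≈19.5652) theta=9/23 (≈0.3913)
After 4 (thin lens f=43): x=450/23 (≈19.5652) theta=-63/989 (≈-0.0637)
After 5 (propagate distance d=25): x=17775/989 (≈17.9727) theta=-63/989 (≈-0.0637)
After 6 (thin lens f=27): x=17775/989 (≈17.9727) theta=-2164/2967 (≈-0.7294)
z_focus = -x_out/theta_out = -(17775/989)/(-2164/2967) = 53325/2164 ≈ 24.6419
Rounded to 4 decimal places: z = 24.6419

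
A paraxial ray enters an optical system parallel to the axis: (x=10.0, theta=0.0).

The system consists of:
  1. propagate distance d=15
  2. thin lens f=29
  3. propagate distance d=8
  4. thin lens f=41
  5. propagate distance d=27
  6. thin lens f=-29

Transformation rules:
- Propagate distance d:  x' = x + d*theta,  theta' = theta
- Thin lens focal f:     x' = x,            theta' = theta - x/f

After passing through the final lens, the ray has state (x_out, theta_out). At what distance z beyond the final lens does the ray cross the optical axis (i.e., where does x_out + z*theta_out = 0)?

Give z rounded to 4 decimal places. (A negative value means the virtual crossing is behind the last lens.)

Initial: x=10.0000 theta=0.0000
After 1 (propagate distance d=15): x=10.0000 theta=0.0000
After 2 (thin lens f=29): x=10.0000 theta=-10/29 (≈-0.3448)
After 3 (propagate distance d=8): x=210/29 (≈7.2414) theta=-10/29 (≈-0.3448)
After 4 (thin lens f=41): x=210/29 (≈7.2414) theta=-620/1189 (≈-0.5214)
After 5 (propagate distance d=27): x=-8130/1189 (≈-6.8377) theta=-620/1189 (≈-0.5214)
After 6 (thin lens f=-29): x=-8130/1189 (≈-6.8377) theta=-26110/34481 (≈-0.7572)
z_focus = -x_out/theta_out = -(-8130/1189)/(-26110/34481) = -23577/2611 ≈ -9.0299
Rounded to 4 decimal places: z = -9.0299

Answer: -9.0299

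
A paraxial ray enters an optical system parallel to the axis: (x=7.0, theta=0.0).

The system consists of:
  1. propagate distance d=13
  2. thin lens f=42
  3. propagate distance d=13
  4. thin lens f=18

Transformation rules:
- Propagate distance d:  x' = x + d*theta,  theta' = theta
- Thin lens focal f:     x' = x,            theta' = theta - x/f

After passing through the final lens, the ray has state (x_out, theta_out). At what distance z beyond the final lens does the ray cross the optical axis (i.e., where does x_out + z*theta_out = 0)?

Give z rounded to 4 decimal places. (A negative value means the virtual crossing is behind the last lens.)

Answer: 11.1064

Derivation:
Initial: x=7.0000 theta=0.0000
After 1 (propagate distance d=13): x=7.0000 theta=0.0000
After 2 (thin lens f=42): x=7.0000 theta=-1/6 (≈-0.1667)
After 3 (propagate distance d=13): x=29/6 (≈4.8333) theta=-1/6 (≈-0.1667)
After 4 (thin lens f=18): x=29/6 (≈4.8333) theta=-47/108 (≈-0.4352)
z_focus = -x_out/theta_out = -(29/6)/(-47/108) = 522/47 ≈ 11.1064
Rounded to 4 decimal places: z = 11.1064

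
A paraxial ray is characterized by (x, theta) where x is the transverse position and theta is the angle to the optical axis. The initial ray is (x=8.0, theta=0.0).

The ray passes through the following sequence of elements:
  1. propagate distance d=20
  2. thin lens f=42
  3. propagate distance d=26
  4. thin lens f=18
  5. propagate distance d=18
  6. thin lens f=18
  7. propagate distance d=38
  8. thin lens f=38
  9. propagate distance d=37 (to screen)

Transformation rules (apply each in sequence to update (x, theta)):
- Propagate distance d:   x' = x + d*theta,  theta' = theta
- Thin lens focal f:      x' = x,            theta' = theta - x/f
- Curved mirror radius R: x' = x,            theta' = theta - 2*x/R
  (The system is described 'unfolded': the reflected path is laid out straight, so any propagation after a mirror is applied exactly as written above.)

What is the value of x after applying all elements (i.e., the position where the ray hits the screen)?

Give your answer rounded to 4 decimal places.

Initial: x=8.0000 theta=0.0000
After 1 (propagate distance d=20): x=8.0000 theta=0.0000
After 2 (thin lens f=42): x=8.0000 theta=-4/21 (≈-0.1905)
After 3 (propagate distance d=26): x=64/21 (≈3.0476) theta=-4/21 (≈-0.1905)
After 4 (thin lens f=18): x=64/21 (≈3.0476) theta=-68/189 (≈-0.3598)
After 5 (propagate distance d=18): x=-24/7 (≈-3.4286) theta=-68/189 (≈-0.3598)
After 6 (thin lens f=18): x=-24/7 (≈-3.4286) theta=-32/189 (≈-0.1693)
After 7 (propagate distance d=38): x=-1864/189 (≈-9.8624) theta=-32/189 (≈-0.1693)
After 8 (thin lens f=38): x=-1864/189 (≈-9.8624) theta=12/133 (≈0.0902)
After 9 (propagate distance d=37 (to screen)): x=-23428/3591 (≈-6.5241) theta=12/133 (≈0.0902)
Rounded to 4 decimal places: x = -6.5241

Answer: -6.5241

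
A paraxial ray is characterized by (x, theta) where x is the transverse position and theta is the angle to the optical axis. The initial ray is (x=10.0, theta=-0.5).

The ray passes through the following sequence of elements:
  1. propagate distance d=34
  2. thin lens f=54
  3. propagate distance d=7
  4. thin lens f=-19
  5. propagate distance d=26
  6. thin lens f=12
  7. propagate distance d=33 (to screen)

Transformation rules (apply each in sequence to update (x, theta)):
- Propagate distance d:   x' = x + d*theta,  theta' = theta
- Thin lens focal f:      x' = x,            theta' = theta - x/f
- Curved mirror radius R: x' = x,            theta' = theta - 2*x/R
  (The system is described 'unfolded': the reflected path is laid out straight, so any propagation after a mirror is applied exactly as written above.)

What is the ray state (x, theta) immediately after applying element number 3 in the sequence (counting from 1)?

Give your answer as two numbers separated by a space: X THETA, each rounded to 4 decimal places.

Answer: -9.5926 -0.3704

Derivation:
Initial: x=10.0000 theta=-0.5000
After 1 (propagate distance d=34): x=-7.0000 theta=-0.5000
After 2 (thin lens f=54): x=-7.0000 theta=-10/27 (≈-0.3704)
After 3 (propagate distance d=7): x=-259/27 (≈-9.5926) theta=-10/27 (≈-0.3704)
Rounded to 4 decimal places: x = -9.5926, theta = -0.3704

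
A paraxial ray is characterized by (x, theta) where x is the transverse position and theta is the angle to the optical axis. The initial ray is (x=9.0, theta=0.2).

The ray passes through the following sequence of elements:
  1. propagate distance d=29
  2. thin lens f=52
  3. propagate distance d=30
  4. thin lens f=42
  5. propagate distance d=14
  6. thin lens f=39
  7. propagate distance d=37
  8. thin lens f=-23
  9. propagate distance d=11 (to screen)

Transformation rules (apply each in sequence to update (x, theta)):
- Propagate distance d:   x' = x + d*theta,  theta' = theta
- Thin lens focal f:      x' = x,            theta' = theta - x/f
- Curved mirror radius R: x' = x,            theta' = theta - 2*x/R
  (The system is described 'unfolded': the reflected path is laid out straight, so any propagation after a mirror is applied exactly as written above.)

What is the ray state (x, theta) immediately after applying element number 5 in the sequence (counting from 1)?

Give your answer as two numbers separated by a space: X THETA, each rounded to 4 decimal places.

Answer: 6.9897 -0.3766

Derivation:
Initial: x=9.0000 theta=0.2000
After 1 (propagate distance d=29): x=14.8000 theta=0.2000
After 2 (thin lens f=52): x=14.8000 theta=-11/130 (≈-0.0846)
After 3 (propagate distance d=30): x=797/65 (≈12.2615) theta=-11/130 (≈-0.0846)
After 4 (thin lens f=42): x=797/65 (≈12.2615) theta=-514/1365 (≈-0.3766)
After 5 (propagate distance d=14): x=1363/195 (≈6.9897) theta=-514/1365 (≈-0.3766)
Rounded to 4 decimal places: x = 6.9897, theta = -0.3766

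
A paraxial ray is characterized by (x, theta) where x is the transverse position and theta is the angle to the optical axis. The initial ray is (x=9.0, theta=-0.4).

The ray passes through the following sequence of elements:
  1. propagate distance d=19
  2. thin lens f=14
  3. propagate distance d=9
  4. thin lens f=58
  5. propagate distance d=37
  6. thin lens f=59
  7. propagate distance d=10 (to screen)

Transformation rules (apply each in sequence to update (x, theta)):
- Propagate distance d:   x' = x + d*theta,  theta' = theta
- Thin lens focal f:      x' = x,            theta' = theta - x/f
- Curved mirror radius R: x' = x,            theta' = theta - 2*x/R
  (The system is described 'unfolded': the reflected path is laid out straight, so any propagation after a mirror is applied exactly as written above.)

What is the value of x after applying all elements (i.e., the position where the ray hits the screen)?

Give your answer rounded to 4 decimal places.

Initial: x=9.0000 theta=-0.4000
After 1 (propagate distance d=19): x=1.4000 theta=-0.4000
After 2 (thin lens f=14): x=1.4000 theta=-0.5000
After 3 (propagate distance d=9): x=-3.1000 theta=-0.5000
After 4 (thin lens f=58): x=-3.1000 theta=-259/580 (≈-0.4466)
After 5 (propagate distance d=37): x=-11381/580 (≈-19.6224) theta=-259/580 (≈-0.4466)
After 6 (thin lens f=59): x=-11381/580 (≈-19.6224) theta=-195/1711 (≈-0.1140)
After 7 (propagate distance d=10 (to screen)): x=-710479/34220 (≈-20.7621) theta=-195/1711 (≈-0.1140)
Rounded to 4 decimal places: x = -20.7621

Answer: -20.7621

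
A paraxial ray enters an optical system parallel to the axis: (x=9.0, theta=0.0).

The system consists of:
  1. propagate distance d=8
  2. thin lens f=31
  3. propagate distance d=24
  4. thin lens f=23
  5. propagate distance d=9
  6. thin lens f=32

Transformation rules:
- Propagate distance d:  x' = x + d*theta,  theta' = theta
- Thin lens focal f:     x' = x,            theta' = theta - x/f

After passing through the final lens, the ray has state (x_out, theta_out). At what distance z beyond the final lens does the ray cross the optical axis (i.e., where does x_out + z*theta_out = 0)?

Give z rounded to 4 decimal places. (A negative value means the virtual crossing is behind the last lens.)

Initial: x=9.0000 theta=0.0000
After 1 (propagate distance d=8): x=9.0000 theta=0.0000
After 2 (thin lens f=31): x=9.0000 theta=-9/31 (≈-0.2903)
After 3 (propagate distance d=24): x=63/31 (≈2.0323) theta=-9/31 (≈-0.2903)
After 4 (thin lens f=23): x=63/31 (≈2.0323) theta=-270/713 (≈-0.3787)
After 5 (propagate distance d=9): x=-981/713 (≈-1.3759) theta=-270/713 (≈-0.3787)
After 6 (thin lens f=32): x=-981/713 (≈-1.3759) theta=-333/992 (≈-0.3357)
z_focus = -x_out/theta_out = -(-981/713)/(-333/992) = -3488/851 ≈ -4.0987
Rounded to 4 decimal places: z = -4.0987

Answer: -4.0987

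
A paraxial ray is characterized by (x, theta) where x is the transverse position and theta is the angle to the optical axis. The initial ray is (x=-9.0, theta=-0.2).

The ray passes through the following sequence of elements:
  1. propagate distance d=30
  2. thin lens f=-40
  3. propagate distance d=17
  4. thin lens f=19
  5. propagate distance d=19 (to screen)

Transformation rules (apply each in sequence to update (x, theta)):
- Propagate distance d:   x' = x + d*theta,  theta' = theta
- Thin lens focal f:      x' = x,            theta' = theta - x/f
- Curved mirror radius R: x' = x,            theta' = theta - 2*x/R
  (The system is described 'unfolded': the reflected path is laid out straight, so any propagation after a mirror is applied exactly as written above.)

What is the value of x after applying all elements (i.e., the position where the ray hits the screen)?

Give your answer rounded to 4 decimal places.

Initial: x=-9.0000 theta=-0.2000
After 1 (propagate distance d=30): x=-15.0000 theta=-0.2000
After 2 (thin lens f=-40): x=-15.0000 theta=-0.5750
After 3 (propagate distance d=17): x=-24.7750 theta=-0.5750
After 4 (thin lens f=19): x=-24.7750 theta=277/380 (≈0.7289)
After 5 (propagate distance d=19 (to screen)): x=-10.9250 theta=277/380 (≈0.7289)
Rounded to 4 decimal places: x = -10.9250

Answer: -10.9250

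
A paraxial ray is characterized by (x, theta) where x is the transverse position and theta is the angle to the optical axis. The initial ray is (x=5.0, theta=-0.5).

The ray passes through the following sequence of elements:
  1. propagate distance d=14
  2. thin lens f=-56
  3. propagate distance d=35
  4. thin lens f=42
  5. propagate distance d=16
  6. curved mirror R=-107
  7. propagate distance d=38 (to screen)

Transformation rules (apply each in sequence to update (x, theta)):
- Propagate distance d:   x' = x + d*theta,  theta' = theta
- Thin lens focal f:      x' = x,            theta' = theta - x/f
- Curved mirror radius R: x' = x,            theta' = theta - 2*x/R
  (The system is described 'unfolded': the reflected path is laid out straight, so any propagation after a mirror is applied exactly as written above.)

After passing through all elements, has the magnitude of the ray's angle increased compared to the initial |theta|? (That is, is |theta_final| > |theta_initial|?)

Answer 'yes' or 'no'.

Initial: x=5.0000 theta=-0.5000
After 1 (propagate distance d=14): x=-2.0000 theta=-0.5000
After 2 (thin lens f=-56): x=-2.0000 theta=-15/28 (≈-0.5357)
After 3 (propagate distance d=35): x=-20.7500 theta=-15/28 (≈-0.5357)
After 4 (thin lens f=42): x=-20.7500 theta=-1/24 (≈-0.0417)
After 5 (propagate distance d=16): x=-257/12 (≈-21.4167) theta=-1/24 (≈-0.0417)
After 6 (curved mirror R=-107): x=-257/12 (≈-21.4167) theta=-1135/2568 (≈-0.4420)
After 7 (propagate distance d=38 (to screen)): x=-12266/321 (≈-38.2118) theta=-1135/2568 (≈-0.4420)
|theta_initial|=0.5000 |theta_final|=1135/2568 (≈0.4420) -> not increased

Answer: no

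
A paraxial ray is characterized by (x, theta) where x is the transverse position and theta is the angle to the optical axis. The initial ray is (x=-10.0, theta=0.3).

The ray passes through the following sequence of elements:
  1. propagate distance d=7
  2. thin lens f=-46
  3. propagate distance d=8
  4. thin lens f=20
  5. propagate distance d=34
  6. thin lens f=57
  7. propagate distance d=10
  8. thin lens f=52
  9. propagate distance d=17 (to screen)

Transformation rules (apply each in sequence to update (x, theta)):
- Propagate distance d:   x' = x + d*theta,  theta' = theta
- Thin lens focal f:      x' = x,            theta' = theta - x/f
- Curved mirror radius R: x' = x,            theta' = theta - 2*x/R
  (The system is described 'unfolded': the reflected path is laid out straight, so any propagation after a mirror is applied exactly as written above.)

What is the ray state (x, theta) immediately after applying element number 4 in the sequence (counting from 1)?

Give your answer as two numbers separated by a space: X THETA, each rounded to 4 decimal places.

Initial: x=-10.0000 theta=0.3000
After 1 (propagate distance d=7): x=-7.9000 theta=0.3000
After 2 (thin lens f=-46): x=-7.9000 theta=59/460 (≈0.1283)
After 3 (propagate distance d=8): x=-1581/230 (≈-6.8739) theta=59/460 (≈0.1283)
After 4 (thin lens f=20): x=-1581/230 (≈-6.8739) theta=2171/4600 (≈0.4720)
Rounded to 4 decimal places: x = -6.8739, theta = 0.4720

Answer: -6.8739 0.4720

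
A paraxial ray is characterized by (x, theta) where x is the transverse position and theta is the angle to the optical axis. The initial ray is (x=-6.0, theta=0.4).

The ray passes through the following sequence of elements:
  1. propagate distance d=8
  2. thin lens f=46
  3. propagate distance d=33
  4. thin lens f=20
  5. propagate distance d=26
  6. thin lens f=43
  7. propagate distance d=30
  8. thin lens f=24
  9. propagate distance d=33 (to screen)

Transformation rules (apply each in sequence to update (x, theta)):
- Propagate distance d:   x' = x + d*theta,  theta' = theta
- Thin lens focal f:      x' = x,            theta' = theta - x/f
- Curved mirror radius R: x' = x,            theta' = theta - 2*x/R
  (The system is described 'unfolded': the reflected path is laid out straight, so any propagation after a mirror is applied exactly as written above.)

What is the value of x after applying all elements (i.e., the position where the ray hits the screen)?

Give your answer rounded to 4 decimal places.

Initial: x=-6.0000 theta=0.4000
After 1 (propagate distance d=8): x=-2.8000 theta=0.4000
After 2 (thin lens f=46): x=-2.8000 theta=53/115 (≈0.4609)
After 3 (propagate distance d=33): x=1427/115 (≈12.4087) theta=53/115 (≈0.4609)
After 4 (thin lens f=20): x=1427/115 (≈12.4087) theta=-367/2300 (≈-0.1596)
After 5 (propagate distance d=26): x=8.2600 theta=-367/2300 (≈-0.1596)
After 6 (thin lens f=43): x=8.2600 theta=-34779/98900 (≈-0.3517)
After 7 (propagate distance d=30): x=-56614/24725 (≈-2.2897) theta=-34779/98900 (≈-0.3517)
After 8 (thin lens f=24): x=-56614/24725 (≈-2.2897) theta=-7603/29670 (≈-0.2563)
After 9 (propagate distance d=33 (to screen)): x=-531393/49450 (≈-10.7461) theta=-7603/29670 (≈-0.2563)
Rounded to 4 decimal places: x = -10.7461

Answer: -10.7461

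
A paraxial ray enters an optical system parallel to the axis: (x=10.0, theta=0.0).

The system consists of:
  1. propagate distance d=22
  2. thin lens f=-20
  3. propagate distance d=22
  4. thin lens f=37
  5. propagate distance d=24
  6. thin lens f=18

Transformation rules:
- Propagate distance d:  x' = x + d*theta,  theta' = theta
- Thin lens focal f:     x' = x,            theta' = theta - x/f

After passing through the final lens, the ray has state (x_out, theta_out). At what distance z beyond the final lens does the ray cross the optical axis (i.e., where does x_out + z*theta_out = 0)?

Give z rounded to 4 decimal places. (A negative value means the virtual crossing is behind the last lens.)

Initial: x=10.0000 theta=0.0000
After 1 (propagate distance d=22): x=10.0000 theta=0.0000
After 2 (thin lens f=-20): x=10.0000 theta=0.5000
After 3 (propagate distance d=22): x=21.0000 theta=0.5000
After 4 (thin lens f=37): x=21.0000 theta=-5/74 (≈-0.0676)
After 5 (propagate distance d=24): x=717/37 (≈19.3784) theta=-5/74 (≈-0.0676)
After 6 (thin lens f=18): x=717/37 (≈19.3784) theta=-127/111 (≈-1.1441)
z_focus = -x_out/theta_out = -(717/37)/(-127/111) = 2151/127 ≈ 16.9370
Rounded to 4 decimal places: z = 16.9370

Answer: 16.9370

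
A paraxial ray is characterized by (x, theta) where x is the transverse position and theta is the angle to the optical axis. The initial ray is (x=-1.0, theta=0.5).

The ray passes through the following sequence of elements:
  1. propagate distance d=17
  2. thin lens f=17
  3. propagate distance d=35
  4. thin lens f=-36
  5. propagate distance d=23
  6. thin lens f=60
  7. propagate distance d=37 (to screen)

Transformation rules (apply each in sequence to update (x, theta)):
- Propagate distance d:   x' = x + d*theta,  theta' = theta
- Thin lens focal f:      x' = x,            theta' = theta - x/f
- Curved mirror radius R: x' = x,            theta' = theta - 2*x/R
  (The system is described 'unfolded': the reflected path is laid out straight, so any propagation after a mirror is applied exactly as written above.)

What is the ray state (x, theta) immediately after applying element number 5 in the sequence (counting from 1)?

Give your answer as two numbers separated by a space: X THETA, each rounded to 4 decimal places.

Initial: x=-1.0000 theta=0.5000
After 1 (propagate distance d=17): x=7.5000 theta=0.5000
After 2 (thin lens f=17): x=7.5000 theta=1/17 (≈0.0588)
After 3 (propagate distance d=35): x=325/34 (≈9.5588) theta=1/17 (≈0.0588)
After 4 (thin lens f=-36): x=325/34 (≈9.5588) theta=397/1224 (≈0.3243)
After 5 (propagate distance d=23): x=20831/1224 (≈17.0188) theta=397/1224 (≈0.3243)
Rounded to 4 decimal places: x = 17.0188, theta = 0.3243

Answer: 17.0188 0.3243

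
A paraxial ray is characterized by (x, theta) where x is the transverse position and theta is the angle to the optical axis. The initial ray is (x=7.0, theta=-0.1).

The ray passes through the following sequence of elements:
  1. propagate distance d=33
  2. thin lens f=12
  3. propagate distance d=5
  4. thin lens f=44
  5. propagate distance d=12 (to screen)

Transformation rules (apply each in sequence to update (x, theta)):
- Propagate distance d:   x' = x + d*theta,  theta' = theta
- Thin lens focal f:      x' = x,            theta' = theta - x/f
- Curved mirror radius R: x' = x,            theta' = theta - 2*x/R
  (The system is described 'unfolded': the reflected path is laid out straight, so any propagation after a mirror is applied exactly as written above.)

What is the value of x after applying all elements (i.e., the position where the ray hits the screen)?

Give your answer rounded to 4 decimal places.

Initial: x=7.0000 theta=-0.1000
After 1 (propagate distance d=33): x=3.7000 theta=-0.1000
After 2 (thin lens f=12): x=3.7000 theta=-49/120 (≈-0.4083)
After 3 (propagate distance d=5): x=199/120 (≈1.6583) theta=-49/120 (≈-0.4083)
After 4 (thin lens f=44): x=199/120 (≈1.6583) theta=-157/352 (≈-0.4460)
After 5 (propagate distance d=12 (to screen)): x=-1219/330 (≈-3.6939) theta=-157/352 (≈-0.4460)
Rounded to 4 decimal places: x = -3.6939

Answer: -3.6939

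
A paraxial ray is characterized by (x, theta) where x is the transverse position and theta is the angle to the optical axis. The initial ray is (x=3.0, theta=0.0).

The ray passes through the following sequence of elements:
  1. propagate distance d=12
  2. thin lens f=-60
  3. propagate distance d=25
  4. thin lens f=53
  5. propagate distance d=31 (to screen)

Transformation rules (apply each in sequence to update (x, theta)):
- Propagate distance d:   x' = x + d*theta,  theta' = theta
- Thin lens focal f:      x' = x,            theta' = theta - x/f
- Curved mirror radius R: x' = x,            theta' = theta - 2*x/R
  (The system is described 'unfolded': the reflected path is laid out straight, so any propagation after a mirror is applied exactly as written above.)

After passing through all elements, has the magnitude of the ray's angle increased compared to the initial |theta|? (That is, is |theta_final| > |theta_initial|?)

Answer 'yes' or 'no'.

Initial: x=3.0000 theta=0.0000
After 1 (propagate distance d=12): x=3.0000 theta=0.0000
After 2 (thin lens f=-60): x=3.0000 theta=0.0500
After 3 (propagate distance d=25): x=4.2500 theta=0.0500
After 4 (thin lens f=53): x=4.2500 theta=-8/265 (≈-0.0302)
After 5 (propagate distance d=31 (to screen)): x=3513/1060 (≈3.3142) theta=-8/265 (≈-0.0302)
|theta_initial|=0.0000 |theta_final|=8/265 (≈0.0302) -> increased

Answer: yes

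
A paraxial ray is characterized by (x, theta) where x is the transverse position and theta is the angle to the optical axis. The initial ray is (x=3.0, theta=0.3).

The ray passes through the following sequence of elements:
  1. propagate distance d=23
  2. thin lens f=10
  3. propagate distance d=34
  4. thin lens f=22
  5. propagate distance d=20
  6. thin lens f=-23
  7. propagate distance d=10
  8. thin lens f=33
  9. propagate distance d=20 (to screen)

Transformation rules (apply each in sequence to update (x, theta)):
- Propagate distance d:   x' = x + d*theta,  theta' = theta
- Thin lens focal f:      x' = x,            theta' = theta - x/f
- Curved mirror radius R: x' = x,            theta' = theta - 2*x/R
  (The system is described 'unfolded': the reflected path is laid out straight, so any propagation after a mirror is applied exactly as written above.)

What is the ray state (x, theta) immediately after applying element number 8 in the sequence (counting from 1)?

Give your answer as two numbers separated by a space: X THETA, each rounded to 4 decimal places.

Answer: -22.3051 -0.0513

Derivation:
Initial: x=3.0000 theta=0.3000
After 1 (propagate distance d=23): x=9.9000 theta=0.3000
After 2 (thin lens f=10): x=9.9000 theta=-0.6900
After 3 (propagate distance d=34): x=-13.5600 theta=-0.6900
After 4 (thin lens f=22): x=-13.5600 theta=-81/1100 (≈-0.0736)
After 5 (propagate distance d=20): x=-4134/275 (≈-15.0327) theta=-81/1100 (≈-0.0736)
After 6 (thin lens f=-23): x=-4134/275 (≈-15.0327) theta=-18399/25300 (≈-0.7272)
After 7 (propagate distance d=10): x=-282159/12650 (≈-22.3051) theta=-18399/25300 (≈-0.7272)
After 8 (thin lens f=33): x=-282159/12650 (≈-22.3051) theta=-621/12100 (≈-0.0513)
Rounded to 4 decimal places: x = -22.3051, theta = -0.0513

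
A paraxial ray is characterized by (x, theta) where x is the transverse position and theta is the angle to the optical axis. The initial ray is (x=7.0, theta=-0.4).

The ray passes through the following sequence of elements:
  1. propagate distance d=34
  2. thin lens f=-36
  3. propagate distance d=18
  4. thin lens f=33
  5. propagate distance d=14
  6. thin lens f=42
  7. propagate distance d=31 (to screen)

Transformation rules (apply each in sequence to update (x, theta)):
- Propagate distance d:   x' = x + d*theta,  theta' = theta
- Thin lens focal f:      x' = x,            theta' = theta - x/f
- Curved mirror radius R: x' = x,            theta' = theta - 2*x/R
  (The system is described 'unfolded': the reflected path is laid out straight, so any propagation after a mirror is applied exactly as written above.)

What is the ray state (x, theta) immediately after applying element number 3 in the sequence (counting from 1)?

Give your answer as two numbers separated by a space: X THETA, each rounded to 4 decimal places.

Answer: -17.1000 -0.5833

Derivation:
Initial: x=7.0000 theta=-0.4000
After 1 (propagate distance d=34): x=-6.6000 theta=-0.4000
After 2 (thin lens f=-36): x=-6.6000 theta=-7/12 (≈-0.5833)
After 3 (propagate distance d=18): x=-17.1000 theta=-7/12 (≈-0.5833)
Rounded to 4 decimal places: x = -17.1000, theta = -0.5833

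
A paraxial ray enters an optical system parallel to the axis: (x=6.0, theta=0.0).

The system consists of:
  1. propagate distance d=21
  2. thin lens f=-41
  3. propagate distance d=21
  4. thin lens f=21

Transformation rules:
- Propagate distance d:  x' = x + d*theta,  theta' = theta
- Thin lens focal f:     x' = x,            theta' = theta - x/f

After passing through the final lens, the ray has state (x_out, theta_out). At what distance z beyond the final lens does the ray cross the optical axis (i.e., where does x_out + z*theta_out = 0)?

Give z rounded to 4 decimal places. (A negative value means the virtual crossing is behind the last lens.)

Answer: 31.7561

Derivation:
Initial: x=6.0000 theta=0.0000
After 1 (propagate distance d=21): x=6.0000 theta=0.0000
After 2 (thin lens f=-41): x=6.0000 theta=6/41 (≈0.1463)
After 3 (propagate distance d=21): x=372/41 (≈9.0732) theta=6/41 (≈0.1463)
After 4 (thin lens f=21): x=372/41 (≈9.0732) theta=-2/7 (≈-0.2857)
z_focus = -x_out/theta_out = -(372/41)/(-2/7) = 1302/41 ≈ 31.7561
Rounded to 4 decimal places: z = 31.7561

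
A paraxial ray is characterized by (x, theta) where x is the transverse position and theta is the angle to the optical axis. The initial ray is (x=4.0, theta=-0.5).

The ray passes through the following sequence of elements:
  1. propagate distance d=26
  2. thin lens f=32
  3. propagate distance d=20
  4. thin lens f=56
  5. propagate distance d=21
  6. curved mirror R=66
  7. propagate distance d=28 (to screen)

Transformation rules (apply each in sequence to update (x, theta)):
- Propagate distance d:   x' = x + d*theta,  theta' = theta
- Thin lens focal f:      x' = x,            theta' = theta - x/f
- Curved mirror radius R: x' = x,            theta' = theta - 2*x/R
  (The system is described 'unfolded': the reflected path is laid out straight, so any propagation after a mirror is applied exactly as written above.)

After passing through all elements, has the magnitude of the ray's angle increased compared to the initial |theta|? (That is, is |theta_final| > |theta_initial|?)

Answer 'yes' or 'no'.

Answer: no

Derivation:
Initial: x=4.0000 theta=-0.5000
After 1 (propagate distance d=26): x=-9.0000 theta=-0.5000
After 2 (thin lens f=32): x=-9.0000 theta=-7/32 (≈-0.2188)
After 3 (propagate distance d=20): x=-13.3750 theta=-7/32 (≈-0.2188)
After 4 (thin lens f=56): x=-13.3750 theta=9/448 (≈0.0201)
After 5 (propagate distance d=21): x=-829/64 (≈-12.9531) theta=9/448 (≈0.0201)
After 6 (curved mirror R=66): x=-829/64 (≈-12.9531) theta=1525/3696 (≈0.4126)
After 7 (propagate distance d=28 (to screen)): x=-2957/2112 (≈-1.4001) theta=1525/3696 (≈0.4126)
|theta_initial|=0.5000 |theta_final|=1525/3696 (≈0.4126) -> not increased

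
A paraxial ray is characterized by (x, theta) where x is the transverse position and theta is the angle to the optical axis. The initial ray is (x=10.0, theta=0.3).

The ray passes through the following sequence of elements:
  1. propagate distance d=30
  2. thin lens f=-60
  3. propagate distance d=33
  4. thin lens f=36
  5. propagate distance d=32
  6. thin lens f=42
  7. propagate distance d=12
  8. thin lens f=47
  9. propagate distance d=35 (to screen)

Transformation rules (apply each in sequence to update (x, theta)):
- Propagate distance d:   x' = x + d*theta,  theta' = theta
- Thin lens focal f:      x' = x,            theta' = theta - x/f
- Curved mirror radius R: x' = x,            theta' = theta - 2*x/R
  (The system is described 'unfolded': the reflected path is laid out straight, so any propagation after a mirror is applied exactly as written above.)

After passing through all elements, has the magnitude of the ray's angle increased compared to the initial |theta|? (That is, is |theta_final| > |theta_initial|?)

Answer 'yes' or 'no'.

Answer: yes

Derivation:
Initial: x=10.0000 theta=0.3000
After 1 (propagate distance d=30): x=19.0000 theta=0.3000
After 2 (thin lens f=-60): x=19.0000 theta=37/60 (≈0.6167)
After 3 (propagate distance d=33): x=39.3500 theta=37/60 (≈0.6167)
After 4 (thin lens f=36): x=39.3500 theta=-343/720 (≈-0.4764)
After 5 (propagate distance d=32): x=4339/180 (≈24.1056) theta=-343/720 (≈-0.4764)
After 6 (thin lens f=42): x=4339/180 (≈24.1056) theta=-15881/15120 (≈-1.0503)
After 7 (propagate distance d=12): x=3623/315 (≈11.5016) theta=-15881/15120 (≈-1.0503)
After 8 (thin lens f=47): x=3623/315 (≈11.5016) theta=-131473/101520 (≈-1.2950)
After 9 (propagate distance d=35 (to screen)): x=-24037397/710640 (≈-33.8250) theta=-131473/101520 (≈-1.2950)
|theta_initial|=0.3000 |theta_final|=131473/101520 (≈1.2950) -> increased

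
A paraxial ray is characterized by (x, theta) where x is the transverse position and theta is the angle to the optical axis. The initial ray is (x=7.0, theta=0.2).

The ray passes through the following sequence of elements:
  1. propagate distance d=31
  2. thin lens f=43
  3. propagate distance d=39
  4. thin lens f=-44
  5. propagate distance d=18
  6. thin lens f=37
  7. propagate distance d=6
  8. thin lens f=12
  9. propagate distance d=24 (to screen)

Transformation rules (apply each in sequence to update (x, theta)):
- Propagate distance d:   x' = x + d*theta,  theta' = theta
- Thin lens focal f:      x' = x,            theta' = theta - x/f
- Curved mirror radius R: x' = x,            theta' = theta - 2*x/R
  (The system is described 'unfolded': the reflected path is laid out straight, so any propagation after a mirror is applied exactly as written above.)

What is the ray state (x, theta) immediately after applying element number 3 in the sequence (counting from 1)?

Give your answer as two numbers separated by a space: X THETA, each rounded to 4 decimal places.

Answer: 9.0279 -0.1070

Derivation:
Initial: x=7.0000 theta=0.2000
After 1 (propagate distance d=31): x=13.2000 theta=0.2000
After 2 (thin lens f=43): x=13.2000 theta=-23/215 (≈-0.1070)
After 3 (propagate distance d=39): x=1941/215 (≈9.0279) theta=-23/215 (≈-0.1070)
Rounded to 4 decimal places: x = 9.0279, theta = -0.1070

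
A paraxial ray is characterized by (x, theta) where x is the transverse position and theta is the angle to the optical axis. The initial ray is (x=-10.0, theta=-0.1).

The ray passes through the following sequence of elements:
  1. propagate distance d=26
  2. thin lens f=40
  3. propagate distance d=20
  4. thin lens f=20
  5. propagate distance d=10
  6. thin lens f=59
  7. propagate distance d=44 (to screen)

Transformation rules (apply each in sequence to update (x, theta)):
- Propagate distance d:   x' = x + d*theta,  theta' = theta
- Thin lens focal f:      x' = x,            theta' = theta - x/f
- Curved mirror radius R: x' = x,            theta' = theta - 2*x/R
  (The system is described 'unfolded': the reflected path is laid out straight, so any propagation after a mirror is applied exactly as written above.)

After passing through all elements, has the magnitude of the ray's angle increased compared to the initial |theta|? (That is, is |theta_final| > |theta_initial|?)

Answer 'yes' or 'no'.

Initial: x=-10.0000 theta=-0.1000
After 1 (propagate distance d=26): x=-12.6000 theta=-0.1000
After 2 (thin lens f=40): x=-12.6000 theta=0.2150
After 3 (propagate distance d=20): x=-8.3000 theta=0.2150
After 4 (thin lens f=20): x=-8.3000 theta=0.6300
After 5 (propagate distance d=10): x=-2.0000 theta=0.6300
After 6 (thin lens f=59): x=-2.0000 theta=3917/5900 (≈0.6639)
After 7 (propagate distance d=44 (to screen)): x=40137/1475 (≈27.2115) theta=3917/5900 (≈0.6639)
|theta_initial|=0.1000 |theta_final|=3917/5900 (≈0.6639) -> increased

Answer: yes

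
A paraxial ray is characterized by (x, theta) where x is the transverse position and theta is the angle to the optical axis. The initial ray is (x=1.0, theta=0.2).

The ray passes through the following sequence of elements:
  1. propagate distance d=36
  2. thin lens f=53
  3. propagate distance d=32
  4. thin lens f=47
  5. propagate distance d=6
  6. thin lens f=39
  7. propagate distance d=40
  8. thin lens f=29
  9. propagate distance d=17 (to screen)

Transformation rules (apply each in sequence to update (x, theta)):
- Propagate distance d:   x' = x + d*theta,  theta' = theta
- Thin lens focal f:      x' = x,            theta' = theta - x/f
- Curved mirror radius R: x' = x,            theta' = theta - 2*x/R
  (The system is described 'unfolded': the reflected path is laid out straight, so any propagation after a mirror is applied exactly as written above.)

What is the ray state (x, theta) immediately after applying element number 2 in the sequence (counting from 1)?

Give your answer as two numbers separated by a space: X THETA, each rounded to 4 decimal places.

Initial: x=1.0000 theta=0.2000
After 1 (propagate distance d=36): x=8.2000 theta=0.2000
After 2 (thin lens f=53): x=8.2000 theta=12/265 (≈0.0453)
Rounded to 4 decimal places: x = 8.2000, theta = 0.0453

Answer: 8.2000 0.0453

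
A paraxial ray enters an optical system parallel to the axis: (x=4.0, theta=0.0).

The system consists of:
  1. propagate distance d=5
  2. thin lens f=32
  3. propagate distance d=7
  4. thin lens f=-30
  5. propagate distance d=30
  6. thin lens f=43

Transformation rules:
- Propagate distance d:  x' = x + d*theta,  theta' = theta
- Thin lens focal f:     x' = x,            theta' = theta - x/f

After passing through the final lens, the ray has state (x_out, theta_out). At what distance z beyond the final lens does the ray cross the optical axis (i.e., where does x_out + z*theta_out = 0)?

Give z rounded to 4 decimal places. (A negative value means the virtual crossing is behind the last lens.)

Initial: x=4.0000 theta=0.0000
After 1 (propagate distance d=5): x=4.0000 theta=0.0000
After 2 (thin lens f=32): x=4.0000 theta=-0.1250
After 3 (propagate distance d=7): x=3.1250 theta=-0.1250
After 4 (thin lens f=-30): x=3.1250 theta=-1/48 (≈-0.0208)
After 5 (propagate distance d=30): x=2.5000 theta=-1/48 (≈-0.0208)
After 6 (thin lens f=43): x=2.5000 theta=-163/2064 (≈-0.0790)
z_focus = -x_out/theta_out = -(2.5000)/(-163/2064) = 5160/163 ≈ 31.6564
Rounded to 4 decimal places: z = 31.6564

Answer: 31.6564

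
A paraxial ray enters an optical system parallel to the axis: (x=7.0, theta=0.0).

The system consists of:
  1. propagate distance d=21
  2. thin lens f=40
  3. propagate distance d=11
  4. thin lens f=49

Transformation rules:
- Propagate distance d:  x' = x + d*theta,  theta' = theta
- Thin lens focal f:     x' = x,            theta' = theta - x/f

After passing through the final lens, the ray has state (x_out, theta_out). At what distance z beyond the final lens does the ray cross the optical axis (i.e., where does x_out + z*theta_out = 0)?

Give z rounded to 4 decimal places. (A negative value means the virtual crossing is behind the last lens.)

Answer: 18.2179

Derivation:
Initial: x=7.0000 theta=0.0000
After 1 (propagate distance d=21): x=7.0000 theta=0.0000
After 2 (thin lens f=40): x=7.0000 theta=-0.1750
After 3 (propagate distance d=11): x=5.0750 theta=-0.1750
After 4 (thin lens f=49): x=5.0750 theta=-39/140 (≈-0.2786)
z_focus = -x_out/theta_out = -(5.0750)/(-39/140) = 1421/78 ≈ 18.2179
Rounded to 4 decimal places: z = 18.2179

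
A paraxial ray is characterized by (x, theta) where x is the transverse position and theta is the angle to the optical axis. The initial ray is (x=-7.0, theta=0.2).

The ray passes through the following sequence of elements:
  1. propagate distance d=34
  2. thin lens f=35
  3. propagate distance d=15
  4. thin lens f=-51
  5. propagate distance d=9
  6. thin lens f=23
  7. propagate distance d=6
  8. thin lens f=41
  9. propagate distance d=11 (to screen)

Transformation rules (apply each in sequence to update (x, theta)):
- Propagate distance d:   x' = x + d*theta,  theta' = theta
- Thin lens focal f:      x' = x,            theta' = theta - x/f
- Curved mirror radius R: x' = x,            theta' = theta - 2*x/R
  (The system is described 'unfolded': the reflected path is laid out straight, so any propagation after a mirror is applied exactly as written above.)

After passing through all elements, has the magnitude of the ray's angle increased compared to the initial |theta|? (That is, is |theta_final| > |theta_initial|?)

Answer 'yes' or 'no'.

Initial: x=-7.0000 theta=0.2000
After 1 (propagate distance d=34): x=-0.2000 theta=0.2000
After 2 (thin lens f=35): x=-0.2000 theta=36/175 (≈0.2057)
After 3 (propagate distance d=15): x=101/35 (≈2.8857) theta=36/175 (≈0.2057)
After 4 (thin lens f=-51): x=101/35 (≈2.8857) theta=2341/8925 (≈0.2623)
After 5 (propagate distance d=9): x=15608/2975 (≈5.2464) theta=2341/8925 (≈0.2623)
After 6 (thin lens f=23): x=15608/2975 (≈5.2464) theta=7019/205275 (≈0.0342)
After 7 (propagate distance d=6): x=373022/68425 (≈5.4515) theta=7019/205275 (≈0.0342)
After 8 (thin lens f=41): x=373022/68425 (≈5.4515) theta=-831287/8416275 (≈-0.0988)
After 9 (propagate distance d=11 (to screen)): x=36737549/8416275 (≈4.3651) theta=-831287/8416275 (≈-0.0988)
|theta_initial|=0.2000 |theta_final|=831287/8416275 (≈0.0988) -> not increased

Answer: no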